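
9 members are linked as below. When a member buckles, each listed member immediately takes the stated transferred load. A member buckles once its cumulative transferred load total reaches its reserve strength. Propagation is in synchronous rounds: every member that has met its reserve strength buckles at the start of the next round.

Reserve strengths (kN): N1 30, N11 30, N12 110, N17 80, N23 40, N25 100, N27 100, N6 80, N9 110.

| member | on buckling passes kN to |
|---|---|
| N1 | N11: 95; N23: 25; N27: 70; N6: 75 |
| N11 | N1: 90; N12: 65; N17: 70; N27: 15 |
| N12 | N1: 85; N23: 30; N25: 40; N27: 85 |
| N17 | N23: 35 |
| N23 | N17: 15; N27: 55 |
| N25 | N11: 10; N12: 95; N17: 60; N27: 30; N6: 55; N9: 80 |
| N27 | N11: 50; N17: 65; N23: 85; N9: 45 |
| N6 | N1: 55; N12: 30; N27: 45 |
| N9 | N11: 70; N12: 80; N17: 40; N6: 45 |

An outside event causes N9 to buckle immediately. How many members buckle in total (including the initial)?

Round 1 — N9 buckles (initial).
  N11: +70 → 70 ≥ 30
  N12: +80 → 80 < 110
  N17: +40 → 40 < 80
  N6: +45 → 45 < 80
Round 2 — N11 buckles.
  N1: +90 → 90 ≥ 30
  N12: +65 → 145 ≥ 110
  N17: +70 → 110 ≥ 80
  N27: +15 → 15 < 100
Round 3 — N1, N12, N17 buckle.
  N23: +25+30+35 → 90 ≥ 40
  N25: +40 → 40 < 100
  N27: +70+85 → 170 ≥ 100
  N6: +75 → 120 ≥ 80
Round 4 — N23, N27, N6 buckle.
No further bucklings.

8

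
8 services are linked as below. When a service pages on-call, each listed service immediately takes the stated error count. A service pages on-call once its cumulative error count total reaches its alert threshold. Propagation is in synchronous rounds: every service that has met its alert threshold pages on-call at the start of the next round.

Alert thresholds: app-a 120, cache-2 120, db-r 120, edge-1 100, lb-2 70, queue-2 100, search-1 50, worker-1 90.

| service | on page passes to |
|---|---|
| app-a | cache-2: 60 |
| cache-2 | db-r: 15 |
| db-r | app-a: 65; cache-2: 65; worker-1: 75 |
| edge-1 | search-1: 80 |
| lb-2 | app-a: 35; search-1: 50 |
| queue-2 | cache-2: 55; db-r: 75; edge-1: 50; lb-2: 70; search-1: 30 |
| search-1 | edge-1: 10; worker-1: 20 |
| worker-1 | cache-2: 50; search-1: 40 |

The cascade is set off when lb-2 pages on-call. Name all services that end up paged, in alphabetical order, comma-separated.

lb-2, search-1

Round 1 — lb-2 pages on-call (initial).
  app-a: +35 → 35 < 120
  search-1: +50 → 50 ≥ 50
Round 2 — search-1 pages on-call.
  edge-1: +10 → 10 < 100
  worker-1: +20 → 20 < 90
No further pages.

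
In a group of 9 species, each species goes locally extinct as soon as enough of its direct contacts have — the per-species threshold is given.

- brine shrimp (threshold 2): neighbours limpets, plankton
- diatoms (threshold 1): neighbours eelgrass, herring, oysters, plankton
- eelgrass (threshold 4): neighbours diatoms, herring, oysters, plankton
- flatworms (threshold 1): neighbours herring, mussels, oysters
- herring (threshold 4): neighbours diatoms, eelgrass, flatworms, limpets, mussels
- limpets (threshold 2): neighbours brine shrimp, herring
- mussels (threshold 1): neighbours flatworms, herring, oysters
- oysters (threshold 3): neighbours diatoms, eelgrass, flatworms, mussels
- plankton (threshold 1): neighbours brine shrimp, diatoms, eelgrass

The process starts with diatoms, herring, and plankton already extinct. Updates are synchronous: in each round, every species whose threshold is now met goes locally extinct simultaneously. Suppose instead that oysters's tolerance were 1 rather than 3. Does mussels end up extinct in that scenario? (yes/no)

yes

With oysters's tolerance at 1:
Round 1 — diatoms, herring, plankton go locally extinct (initial).
Round 2 — checking thresholds:
  brine shrimp: 1 of 2 neighbours < 2, below threshold.
  eelgrass: 3 of 4 neighbours < 4, below threshold.
  flatworms: 1 of 3 neighbours ≥ 1, goes locally extinct.
  limpets: 1 of 2 neighbours < 2, below threshold.
  mussels: 1 of 3 neighbours ≥ 1, goes locally extinct.
  oysters: 1 of 4 neighbours ≥ 1, goes locally extinct.
Round 3 — checking thresholds:
  brine shrimp: 1 of 2 neighbours < 2, below threshold.
  eelgrass: 4 of 4 neighbours ≥ 4, goes locally extinct.
  limpets: 1 of 2 neighbours < 2, below threshold.
Round 4 — no new extinctions; cascade stops.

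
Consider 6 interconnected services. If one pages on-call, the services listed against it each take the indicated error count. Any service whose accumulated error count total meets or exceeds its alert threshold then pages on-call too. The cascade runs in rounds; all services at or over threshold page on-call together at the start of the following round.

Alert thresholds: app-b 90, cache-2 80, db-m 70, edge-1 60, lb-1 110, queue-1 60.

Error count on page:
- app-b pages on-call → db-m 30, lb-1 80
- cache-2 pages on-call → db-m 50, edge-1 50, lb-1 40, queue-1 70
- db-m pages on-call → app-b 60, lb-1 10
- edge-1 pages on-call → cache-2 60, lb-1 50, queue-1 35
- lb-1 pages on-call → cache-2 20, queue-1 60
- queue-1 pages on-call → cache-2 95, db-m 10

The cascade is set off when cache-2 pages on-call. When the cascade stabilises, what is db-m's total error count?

Round 1 — cache-2 pages on-call (initial).
  db-m: +50 → 50 < 70
  edge-1: +50 → 50 < 60
  lb-1: +40 → 40 < 110
  queue-1: +70 → 70 ≥ 60
Round 2 — queue-1 pages on-call.
  db-m: +10 → 60 < 70
No further pages.

60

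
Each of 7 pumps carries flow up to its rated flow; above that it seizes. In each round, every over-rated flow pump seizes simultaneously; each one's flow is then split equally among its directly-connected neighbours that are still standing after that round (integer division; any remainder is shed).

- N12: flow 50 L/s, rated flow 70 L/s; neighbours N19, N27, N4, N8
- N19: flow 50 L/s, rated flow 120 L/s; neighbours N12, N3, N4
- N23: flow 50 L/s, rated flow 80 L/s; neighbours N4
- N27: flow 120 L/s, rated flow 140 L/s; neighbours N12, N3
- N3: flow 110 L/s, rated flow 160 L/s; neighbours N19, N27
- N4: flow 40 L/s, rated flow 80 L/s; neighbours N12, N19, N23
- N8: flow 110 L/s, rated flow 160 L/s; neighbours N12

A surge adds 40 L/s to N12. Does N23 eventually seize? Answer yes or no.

Round 1 — N12 at 90 > 70. N12 seizes.
  N12 sheds 90 L/s to N19, N27, N4, N8: 22 each (2 lost).
    N19: 50+22 = 72 ≤ 120
    N27: 120+22 = 142 > 140
    N4: 40+22 = 62 ≤ 80
    N8: 110+22 = 132 ≤ 160
Round 2 — N27 seizes.
  N27 sheds 142 L/s to N3: 142 each.
    N3: 110+142 = 252 > 160
Round 3 — N3 seizes.
  N3 sheds 252 L/s to N19: 252 each.
    N19: 72+252 = 324 > 120
Round 4 — N19 seizes.
  N19 sheds 324 L/s to N4: 324 each.
    N4: 62+324 = 386 > 80
Round 5 — N4 seizes.
  N4 sheds 386 L/s to N23: 386 each.
    N23: 50+386 = 436 > 80
Round 6 — N23 seizes.
  N23 sheds 436 L/s: no online neighbours, lost.
No further seizures.

yes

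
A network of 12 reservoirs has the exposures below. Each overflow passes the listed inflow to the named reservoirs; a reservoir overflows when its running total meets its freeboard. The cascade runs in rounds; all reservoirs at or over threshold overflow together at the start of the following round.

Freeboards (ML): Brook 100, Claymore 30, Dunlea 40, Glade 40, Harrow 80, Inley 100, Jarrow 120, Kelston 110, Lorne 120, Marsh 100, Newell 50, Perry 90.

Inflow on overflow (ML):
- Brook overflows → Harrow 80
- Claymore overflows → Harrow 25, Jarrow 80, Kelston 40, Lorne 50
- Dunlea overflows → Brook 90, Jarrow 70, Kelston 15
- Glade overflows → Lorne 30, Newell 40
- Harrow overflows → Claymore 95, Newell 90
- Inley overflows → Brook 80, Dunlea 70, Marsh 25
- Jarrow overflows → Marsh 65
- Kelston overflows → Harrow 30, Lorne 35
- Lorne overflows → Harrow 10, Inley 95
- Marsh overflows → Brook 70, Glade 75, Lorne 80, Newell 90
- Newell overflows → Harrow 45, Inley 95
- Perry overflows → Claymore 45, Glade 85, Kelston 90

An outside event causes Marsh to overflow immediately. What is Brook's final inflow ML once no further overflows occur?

Round 1 — Marsh overflows (initial).
  Brook: +70 → 70 < 100
  Glade: +75 → 75 ≥ 40
  Lorne: +80 → 80 < 120
  Newell: +90 → 90 ≥ 50
Round 2 — Glade, Newell overflow.
  Harrow: +45 → 45 < 80
  Inley: +95 → 95 < 100
  Lorne: +30 → 110 < 120
No further overflows.

70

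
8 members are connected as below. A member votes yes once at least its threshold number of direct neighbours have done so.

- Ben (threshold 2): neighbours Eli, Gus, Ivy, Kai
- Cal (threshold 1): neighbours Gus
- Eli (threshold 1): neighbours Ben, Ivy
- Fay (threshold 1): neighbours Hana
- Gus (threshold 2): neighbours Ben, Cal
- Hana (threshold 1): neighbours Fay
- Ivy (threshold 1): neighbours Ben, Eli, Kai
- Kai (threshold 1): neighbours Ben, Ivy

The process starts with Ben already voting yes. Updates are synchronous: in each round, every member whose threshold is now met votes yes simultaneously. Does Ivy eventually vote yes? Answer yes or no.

yes

Round 1 — Ben votes yes (initial).
Round 2 — checking thresholds:
  Eli: 1 of 2 neighbours ≥ 1, votes yes.
  Gus: 1 of 2 neighbours < 2, holds.
  Ivy: 1 of 3 neighbours ≥ 1, votes yes.
  Kai: 1 of 2 neighbours ≥ 1, votes yes.
Round 3 — no new yes votes; cascade stops.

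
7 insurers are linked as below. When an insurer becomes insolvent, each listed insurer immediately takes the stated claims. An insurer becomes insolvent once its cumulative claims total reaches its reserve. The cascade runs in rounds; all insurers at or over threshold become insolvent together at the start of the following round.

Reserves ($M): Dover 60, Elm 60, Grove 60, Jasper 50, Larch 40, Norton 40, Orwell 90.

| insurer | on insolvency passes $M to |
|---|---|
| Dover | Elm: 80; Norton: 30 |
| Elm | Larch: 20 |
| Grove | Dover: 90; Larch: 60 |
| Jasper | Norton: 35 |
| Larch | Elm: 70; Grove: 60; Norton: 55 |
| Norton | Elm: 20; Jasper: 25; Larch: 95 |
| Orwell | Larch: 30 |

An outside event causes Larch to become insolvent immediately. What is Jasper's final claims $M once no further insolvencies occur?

Round 1 — Larch becomes insolvent (initial).
  Elm: +70 → 70 ≥ 60
  Grove: +60 → 60 ≥ 60
  Norton: +55 → 55 ≥ 40
Round 2 — Elm, Grove, Norton become insolvent.
  Dover: +90 → 90 ≥ 60
  Jasper: +25 → 25 < 50
Round 3 — Dover becomes insolvent.
No further insolvencies.

25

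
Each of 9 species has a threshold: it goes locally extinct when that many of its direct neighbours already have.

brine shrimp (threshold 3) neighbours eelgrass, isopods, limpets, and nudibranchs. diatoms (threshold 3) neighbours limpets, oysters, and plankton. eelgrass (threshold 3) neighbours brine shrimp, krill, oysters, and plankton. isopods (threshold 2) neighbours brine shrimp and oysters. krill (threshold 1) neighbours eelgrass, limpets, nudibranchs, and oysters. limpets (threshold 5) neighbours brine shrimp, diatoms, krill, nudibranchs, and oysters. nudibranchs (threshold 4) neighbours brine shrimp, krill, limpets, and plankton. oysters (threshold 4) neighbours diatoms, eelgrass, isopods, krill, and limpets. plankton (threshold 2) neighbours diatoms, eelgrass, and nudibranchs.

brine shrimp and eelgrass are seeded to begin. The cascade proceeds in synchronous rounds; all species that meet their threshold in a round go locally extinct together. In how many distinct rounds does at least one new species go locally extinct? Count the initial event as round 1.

Round 1 — brine shrimp, eelgrass go locally extinct (initial).
Round 2 — checking thresholds:
  isopods: 1 of 2 neighbours < 2, holds.
  krill: 1 of 4 neighbours ≥ 1, goes locally extinct.
  limpets: 1 of 5 neighbours < 5, holds.
  nudibranchs: 1 of 4 neighbours < 4, holds.
  oysters: 1 of 5 neighbours < 4, holds.
  plankton: 1 of 3 neighbours < 2, holds.
Round 3 — no new extinctions; cascade stops.

2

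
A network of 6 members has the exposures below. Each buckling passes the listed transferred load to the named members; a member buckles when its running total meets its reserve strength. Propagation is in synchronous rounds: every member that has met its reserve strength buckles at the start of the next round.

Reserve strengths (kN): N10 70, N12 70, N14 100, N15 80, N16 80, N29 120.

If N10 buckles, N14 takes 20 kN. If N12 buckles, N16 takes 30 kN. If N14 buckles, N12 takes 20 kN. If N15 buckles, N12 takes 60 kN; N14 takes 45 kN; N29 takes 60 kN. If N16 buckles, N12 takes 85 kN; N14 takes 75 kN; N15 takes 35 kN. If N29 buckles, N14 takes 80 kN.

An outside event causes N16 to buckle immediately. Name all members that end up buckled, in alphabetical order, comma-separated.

N12, N16

Round 1 — N16 buckles (initial).
  N12: +85 → 85 ≥ 70
  N14: +75 → 75 < 100
  N15: +35 → 35 < 80
Round 2 — N12 buckles.
No further bucklings.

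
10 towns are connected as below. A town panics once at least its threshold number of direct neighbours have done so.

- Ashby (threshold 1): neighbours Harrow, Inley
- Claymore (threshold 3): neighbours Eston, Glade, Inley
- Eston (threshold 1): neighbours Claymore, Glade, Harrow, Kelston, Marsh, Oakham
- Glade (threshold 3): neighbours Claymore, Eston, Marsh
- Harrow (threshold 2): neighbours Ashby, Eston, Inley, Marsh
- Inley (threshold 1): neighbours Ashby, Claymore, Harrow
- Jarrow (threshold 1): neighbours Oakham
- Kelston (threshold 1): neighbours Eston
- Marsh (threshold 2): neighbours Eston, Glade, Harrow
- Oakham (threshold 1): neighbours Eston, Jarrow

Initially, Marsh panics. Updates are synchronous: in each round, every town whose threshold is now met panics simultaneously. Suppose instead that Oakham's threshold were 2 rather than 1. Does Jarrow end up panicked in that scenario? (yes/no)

With Oakham's threshold at 2:
Round 1 — Marsh panics (initial).
Round 2 — checking thresholds:
  Eston: 1 of 6 neighbours ≥ 1, panics.
  Glade: 1 of 3 neighbours < 3, below threshold.
  Harrow: 1 of 4 neighbours < 2, below threshold.
Round 3 — checking thresholds:
  Claymore: 1 of 3 neighbours < 3, below threshold.
  Glade: 2 of 3 neighbours < 3, below threshold.
  Harrow: 2 of 4 neighbours ≥ 2, panics.
  Kelston: 1 of 1 neighbours ≥ 1, panics.
  Oakham: 1 of 2 neighbours < 2, below threshold.
Round 4 — checking thresholds:
  Ashby: 1 of 2 neighbours ≥ 1, panics.
  Claymore: 1 of 3 neighbours < 3, below threshold.
  Glade: 2 of 3 neighbours < 3, below threshold.
  Inley: 1 of 3 neighbours ≥ 1, panics.
  Oakham: 1 of 2 neighbours < 2, below threshold.
Round 5 — no new panics; cascade stops.

no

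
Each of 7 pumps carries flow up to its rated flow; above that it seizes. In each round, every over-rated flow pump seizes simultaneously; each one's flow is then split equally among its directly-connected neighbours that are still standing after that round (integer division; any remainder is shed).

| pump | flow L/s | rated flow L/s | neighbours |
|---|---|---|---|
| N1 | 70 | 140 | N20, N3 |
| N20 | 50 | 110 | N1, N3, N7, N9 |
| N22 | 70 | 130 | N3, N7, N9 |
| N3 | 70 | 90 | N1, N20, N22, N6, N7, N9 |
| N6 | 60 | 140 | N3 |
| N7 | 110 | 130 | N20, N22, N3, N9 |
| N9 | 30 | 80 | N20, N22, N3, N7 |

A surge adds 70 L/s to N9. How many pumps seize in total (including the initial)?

6

Round 1 — N9 at 100 > 80. N9 seizes.
  N9 sheds 100 L/s to N20, N22, N3, N7: 25 each.
    N20: 50+25 = 75 ≤ 110
    N22: 70+25 = 95 ≤ 130
    N3: 70+25 = 95 > 90
    N7: 110+25 = 135 > 130
Round 2 — N3, N7 seize.
  N3 sheds 95 L/s to N1, N20, N22, N6: 23 each (3 lost).
    N1: 70+23 = 93 ≤ 140
    N20: 75+23 = 98 ≤ 110
    N22: 95+23 = 118 ≤ 130
    N6: 60+23 = 83 ≤ 140
  N7 sheds 135 L/s to N20, N22: 67 each (1 lost).
    N20: 98+67 = 165 > 110
    N22: 118+67 = 185 > 130
Round 3 — N20, N22 seize.
  N20 sheds 165 L/s to N1: 165 each.
    N1: 93+165 = 258 > 140
  N22 sheds 185 L/s: no online neighbours, lost.
Round 4 — N1 seizes.
  N1 sheds 258 L/s: no online neighbours, lost.
No further seizures.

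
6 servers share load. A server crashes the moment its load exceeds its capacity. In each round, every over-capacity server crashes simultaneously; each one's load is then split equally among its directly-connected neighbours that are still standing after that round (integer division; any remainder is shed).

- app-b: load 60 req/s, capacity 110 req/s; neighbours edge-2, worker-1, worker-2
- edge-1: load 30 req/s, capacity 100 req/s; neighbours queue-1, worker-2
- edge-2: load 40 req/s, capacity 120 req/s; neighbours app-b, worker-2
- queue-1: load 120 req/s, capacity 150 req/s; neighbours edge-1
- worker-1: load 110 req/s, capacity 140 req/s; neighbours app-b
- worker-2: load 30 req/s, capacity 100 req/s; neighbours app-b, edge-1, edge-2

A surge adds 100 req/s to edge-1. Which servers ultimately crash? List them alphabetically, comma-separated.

Round 1 — edge-1 at 130 > 100. edge-1 crashes.
  edge-1 sheds 130 req/s to queue-1, worker-2: 65 each.
    queue-1: 120+65 = 185 > 150
    worker-2: 30+65 = 95 ≤ 100
Round 2 — queue-1 crashes.
  queue-1 sheds 185 req/s: no online neighbours, lost.
No further crashes.

edge-1, queue-1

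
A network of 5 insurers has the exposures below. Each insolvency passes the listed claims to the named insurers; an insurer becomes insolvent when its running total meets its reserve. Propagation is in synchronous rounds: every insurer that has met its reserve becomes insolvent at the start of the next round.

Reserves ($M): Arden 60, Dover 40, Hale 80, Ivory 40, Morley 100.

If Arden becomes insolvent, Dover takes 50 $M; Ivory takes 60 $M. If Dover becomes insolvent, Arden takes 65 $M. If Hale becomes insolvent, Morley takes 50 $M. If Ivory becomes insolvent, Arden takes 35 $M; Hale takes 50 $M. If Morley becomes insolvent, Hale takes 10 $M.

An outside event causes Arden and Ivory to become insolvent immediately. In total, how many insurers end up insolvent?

3

Round 1 — Arden, Ivory become insolvent (initial).
  Dover: +50 → 50 ≥ 40
  Hale: +50 → 50 < 80
Round 2 — Dover becomes insolvent.
No further insolvencies.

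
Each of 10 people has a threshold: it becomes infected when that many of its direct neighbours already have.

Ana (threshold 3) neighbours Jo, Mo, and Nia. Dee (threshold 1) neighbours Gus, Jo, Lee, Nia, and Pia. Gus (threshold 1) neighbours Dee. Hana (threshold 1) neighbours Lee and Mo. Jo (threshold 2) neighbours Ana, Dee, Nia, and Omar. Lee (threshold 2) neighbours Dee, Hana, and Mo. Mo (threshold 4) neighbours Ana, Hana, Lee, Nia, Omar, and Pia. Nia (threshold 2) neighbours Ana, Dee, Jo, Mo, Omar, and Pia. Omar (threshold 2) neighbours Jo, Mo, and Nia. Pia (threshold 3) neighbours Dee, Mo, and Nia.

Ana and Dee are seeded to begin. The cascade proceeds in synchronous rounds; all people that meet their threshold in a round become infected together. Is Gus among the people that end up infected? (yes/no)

yes

Round 1 — Ana, Dee become infected (initial).
Round 2 — checking thresholds:
  Gus: 1 of 1 neighbours ≥ 1, becomes infected.
  Jo: 2 of 4 neighbours ≥ 2, becomes infected.
  Lee: 1 of 3 neighbours < 2, holds.
  Mo: 1 of 6 neighbours < 4, holds.
  Nia: 2 of 6 neighbours ≥ 2, becomes infected.
  Pia: 1 of 3 neighbours < 3, holds.
Round 3 — checking thresholds:
  Lee: 1 of 3 neighbours < 2, holds.
  Mo: 2 of 6 neighbours < 4, holds.
  Omar: 2 of 3 neighbours ≥ 2, becomes infected.
  Pia: 2 of 3 neighbours < 3, holds.
Round 4 — no new infections; cascade stops.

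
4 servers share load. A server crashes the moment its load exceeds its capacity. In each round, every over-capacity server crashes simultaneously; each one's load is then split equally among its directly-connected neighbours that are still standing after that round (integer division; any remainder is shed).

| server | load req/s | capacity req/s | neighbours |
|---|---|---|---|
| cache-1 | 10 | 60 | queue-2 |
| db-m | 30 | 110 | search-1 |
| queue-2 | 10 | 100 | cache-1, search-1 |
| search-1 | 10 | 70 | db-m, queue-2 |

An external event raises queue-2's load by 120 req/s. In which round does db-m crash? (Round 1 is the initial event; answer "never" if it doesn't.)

never

Round 1 — queue-2 at 130 > 100. queue-2 crashes.
  queue-2 sheds 130 req/s to cache-1, search-1: 65 each.
    cache-1: 10+65 = 75 > 60
    search-1: 10+65 = 75 > 70
Round 2 — cache-1, search-1 crash.
  cache-1 sheds 75 req/s: no online neighbours, lost.
  search-1 sheds 75 req/s to db-m: 75 each.
    db-m: 30+75 = 105 ≤ 110
No further crashes.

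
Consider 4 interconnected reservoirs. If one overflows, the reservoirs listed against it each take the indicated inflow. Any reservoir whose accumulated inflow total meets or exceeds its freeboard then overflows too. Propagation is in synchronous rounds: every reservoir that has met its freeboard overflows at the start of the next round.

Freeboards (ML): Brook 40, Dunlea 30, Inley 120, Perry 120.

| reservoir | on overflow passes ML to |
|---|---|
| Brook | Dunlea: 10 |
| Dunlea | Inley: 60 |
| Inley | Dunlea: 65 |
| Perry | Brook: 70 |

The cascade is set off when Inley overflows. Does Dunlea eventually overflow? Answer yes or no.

Round 1 — Inley overflows (initial).
  Dunlea: +65 → 65 ≥ 30
Round 2 — Dunlea overflows.
No further overflows.

yes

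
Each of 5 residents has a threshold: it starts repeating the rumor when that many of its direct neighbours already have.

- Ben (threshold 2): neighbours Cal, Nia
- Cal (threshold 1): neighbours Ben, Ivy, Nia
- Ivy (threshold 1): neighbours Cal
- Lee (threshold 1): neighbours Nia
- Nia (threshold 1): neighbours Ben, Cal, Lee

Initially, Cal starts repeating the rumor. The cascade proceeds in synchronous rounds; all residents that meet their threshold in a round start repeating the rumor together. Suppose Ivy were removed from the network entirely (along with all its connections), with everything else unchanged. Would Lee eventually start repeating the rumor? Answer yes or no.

yes

With Ivy removed:
Round 1 — Cal starts repeating the rumor (initial).
Round 2 — checking thresholds:
  Ben: 1 of 2 neighbours < 2, holds.
  Nia: 1 of 3 neighbours ≥ 1, starts repeating the rumor.
Round 3 — checking thresholds:
  Ben: 2 of 2 neighbours ≥ 2, starts repeating the rumor.
  Lee: 1 of 1 neighbours ≥ 1, starts repeating the rumor.
Round 4 — no new spreads; cascade stops.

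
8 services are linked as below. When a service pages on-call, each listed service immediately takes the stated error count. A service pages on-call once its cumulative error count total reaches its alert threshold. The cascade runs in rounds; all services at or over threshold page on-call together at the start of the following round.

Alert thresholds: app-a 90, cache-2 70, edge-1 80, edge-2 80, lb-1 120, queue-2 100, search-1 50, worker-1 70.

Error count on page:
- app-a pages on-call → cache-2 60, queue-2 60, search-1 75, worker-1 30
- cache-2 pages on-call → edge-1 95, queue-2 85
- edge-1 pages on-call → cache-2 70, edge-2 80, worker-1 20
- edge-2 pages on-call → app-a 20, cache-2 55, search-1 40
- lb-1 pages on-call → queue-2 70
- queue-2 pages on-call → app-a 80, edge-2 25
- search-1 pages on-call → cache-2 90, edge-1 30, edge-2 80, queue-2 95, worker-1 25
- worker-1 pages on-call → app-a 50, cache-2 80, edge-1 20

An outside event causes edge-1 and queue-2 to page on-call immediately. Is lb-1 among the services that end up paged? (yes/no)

no

Round 1 — edge-1, queue-2 page on-call (initial).
  app-a: +80 → 80 < 90
  cache-2: +70 → 70 ≥ 70
  edge-2: +80+25 → 105 ≥ 80
  worker-1: +20 → 20 < 70
Round 2 — cache-2, edge-2 page on-call.
  app-a: +20 → 100 ≥ 90
  search-1: +40 → 40 < 50
Round 3 — app-a pages on-call.
  search-1: +75 → 115 ≥ 50
  worker-1: +30 → 50 < 70
Round 4 — search-1 pages on-call.
  worker-1: +25 → 75 ≥ 70
Round 5 — worker-1 pages on-call.
No further pages.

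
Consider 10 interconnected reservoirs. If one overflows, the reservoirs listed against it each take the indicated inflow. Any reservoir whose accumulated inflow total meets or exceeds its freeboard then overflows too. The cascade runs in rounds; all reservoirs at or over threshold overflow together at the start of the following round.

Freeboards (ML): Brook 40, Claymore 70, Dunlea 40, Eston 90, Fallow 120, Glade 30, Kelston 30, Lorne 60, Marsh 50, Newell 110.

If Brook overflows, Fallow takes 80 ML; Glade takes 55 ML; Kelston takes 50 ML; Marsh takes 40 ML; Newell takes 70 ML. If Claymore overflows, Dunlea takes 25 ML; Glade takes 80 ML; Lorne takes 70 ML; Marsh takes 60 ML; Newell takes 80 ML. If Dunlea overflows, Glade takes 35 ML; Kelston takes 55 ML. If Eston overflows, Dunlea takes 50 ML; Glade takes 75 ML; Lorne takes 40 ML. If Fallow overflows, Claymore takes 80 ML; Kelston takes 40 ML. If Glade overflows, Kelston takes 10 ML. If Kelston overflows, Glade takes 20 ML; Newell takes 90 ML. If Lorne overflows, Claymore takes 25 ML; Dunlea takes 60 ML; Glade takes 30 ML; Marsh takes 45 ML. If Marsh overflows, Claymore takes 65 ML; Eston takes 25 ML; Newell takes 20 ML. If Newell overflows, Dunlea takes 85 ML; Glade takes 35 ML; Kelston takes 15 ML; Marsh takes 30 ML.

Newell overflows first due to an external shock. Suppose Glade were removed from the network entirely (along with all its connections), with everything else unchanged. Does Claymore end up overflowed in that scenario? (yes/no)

no

With Glade removed:
Round 1 — Newell overflows (initial).
  Dunlea: +85 → 85 ≥ 40
  Kelston: +15 → 15 < 30
  Marsh: +30 → 30 < 50
Round 2 — Dunlea overflows.
  Kelston: +55 → 70 ≥ 30
Round 3 — Kelston overflows.
No further overflows.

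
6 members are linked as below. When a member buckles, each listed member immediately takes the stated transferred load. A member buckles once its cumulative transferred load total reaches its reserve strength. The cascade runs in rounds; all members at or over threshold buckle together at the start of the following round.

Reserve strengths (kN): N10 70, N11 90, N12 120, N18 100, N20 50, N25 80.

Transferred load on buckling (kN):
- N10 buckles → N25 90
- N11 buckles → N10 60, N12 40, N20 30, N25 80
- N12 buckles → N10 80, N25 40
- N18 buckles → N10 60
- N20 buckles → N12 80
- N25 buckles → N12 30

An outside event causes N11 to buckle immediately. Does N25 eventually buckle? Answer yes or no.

Round 1 — N11 buckles (initial).
  N10: +60 → 60 < 70
  N12: +40 → 40 < 120
  N20: +30 → 30 < 50
  N25: +80 → 80 ≥ 80
Round 2 — N25 buckles.
  N12: +30 → 70 < 120
No further bucklings.

yes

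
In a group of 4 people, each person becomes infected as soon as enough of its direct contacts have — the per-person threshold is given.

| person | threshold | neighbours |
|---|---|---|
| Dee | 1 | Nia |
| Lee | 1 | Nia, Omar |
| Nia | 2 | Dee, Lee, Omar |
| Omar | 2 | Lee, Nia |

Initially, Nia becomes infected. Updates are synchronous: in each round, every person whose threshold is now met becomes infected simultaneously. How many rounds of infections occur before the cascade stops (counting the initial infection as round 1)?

3

Round 1 — Nia becomes infected (initial).
Round 2 — checking thresholds:
  Dee: 1 of 1 neighbours ≥ 1, becomes infected.
  Lee: 1 of 2 neighbours ≥ 1, becomes infected.
  Omar: 1 of 2 neighbours < 2, holds.
Round 3 — checking thresholds:
  Omar: 2 of 2 neighbours ≥ 2, becomes infected.
Round 4 — no new infections; cascade stops.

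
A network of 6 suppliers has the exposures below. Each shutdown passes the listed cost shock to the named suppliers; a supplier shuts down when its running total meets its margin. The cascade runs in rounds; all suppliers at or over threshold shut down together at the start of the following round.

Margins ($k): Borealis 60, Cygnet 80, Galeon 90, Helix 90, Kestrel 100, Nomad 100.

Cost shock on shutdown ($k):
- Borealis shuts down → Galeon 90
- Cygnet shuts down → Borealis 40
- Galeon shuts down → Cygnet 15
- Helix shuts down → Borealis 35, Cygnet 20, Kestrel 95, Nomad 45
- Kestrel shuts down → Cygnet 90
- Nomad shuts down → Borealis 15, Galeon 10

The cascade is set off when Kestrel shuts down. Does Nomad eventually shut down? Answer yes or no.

Round 1 — Kestrel shuts down (initial).
  Cygnet: +90 → 90 ≥ 80
Round 2 — Cygnet shuts down.
  Borealis: +40 → 40 < 60
No further shutdowns.

no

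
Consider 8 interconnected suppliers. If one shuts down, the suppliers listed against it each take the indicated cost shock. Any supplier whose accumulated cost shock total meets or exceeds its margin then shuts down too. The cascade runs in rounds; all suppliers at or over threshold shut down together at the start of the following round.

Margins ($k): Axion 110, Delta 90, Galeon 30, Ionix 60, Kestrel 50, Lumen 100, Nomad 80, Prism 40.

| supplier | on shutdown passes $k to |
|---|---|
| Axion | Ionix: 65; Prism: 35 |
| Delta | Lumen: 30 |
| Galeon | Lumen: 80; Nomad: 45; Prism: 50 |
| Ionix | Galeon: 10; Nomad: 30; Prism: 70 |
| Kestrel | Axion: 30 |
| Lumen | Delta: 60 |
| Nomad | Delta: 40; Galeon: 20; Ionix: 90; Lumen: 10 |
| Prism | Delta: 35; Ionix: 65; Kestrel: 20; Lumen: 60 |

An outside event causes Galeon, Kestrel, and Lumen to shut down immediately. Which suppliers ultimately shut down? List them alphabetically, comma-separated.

Delta, Galeon, Ionix, Kestrel, Lumen, Prism

Round 1 — Galeon, Kestrel, Lumen shut down (initial).
  Axion: +30 → 30 < 110
  Delta: +60 → 60 < 90
  Nomad: +45 → 45 < 80
  Prism: +50 → 50 ≥ 40
Round 2 — Prism shuts down.
  Delta: +35 → 95 ≥ 90
  Ionix: +65 → 65 ≥ 60
Round 3 — Delta, Ionix shut down.
  Nomad: +30 → 75 < 80
No further shutdowns.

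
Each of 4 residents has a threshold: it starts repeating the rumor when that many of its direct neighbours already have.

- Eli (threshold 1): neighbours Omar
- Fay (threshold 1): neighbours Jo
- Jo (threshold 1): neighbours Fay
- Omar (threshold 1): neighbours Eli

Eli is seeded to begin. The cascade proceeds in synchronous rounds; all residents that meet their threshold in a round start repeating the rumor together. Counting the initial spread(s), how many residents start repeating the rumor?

2

Round 1 — Eli starts repeating the rumor (initial).
Round 2 — checking thresholds:
  Omar: 1 of 1 neighbours ≥ 1, starts repeating the rumor.
Round 3 — no new spreads; cascade stops.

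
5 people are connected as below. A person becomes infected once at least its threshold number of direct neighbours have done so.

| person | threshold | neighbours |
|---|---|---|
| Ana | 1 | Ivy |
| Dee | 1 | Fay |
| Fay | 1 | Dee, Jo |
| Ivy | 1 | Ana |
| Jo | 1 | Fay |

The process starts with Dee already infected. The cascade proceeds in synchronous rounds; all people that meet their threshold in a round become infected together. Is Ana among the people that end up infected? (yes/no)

no

Round 1 — Dee becomes infected (initial).
Round 2 — checking thresholds:
  Fay: 1 of 2 neighbours ≥ 1, becomes infected.
Round 3 — checking thresholds:
  Jo: 1 of 1 neighbours ≥ 1, becomes infected.
Round 4 — no new infections; cascade stops.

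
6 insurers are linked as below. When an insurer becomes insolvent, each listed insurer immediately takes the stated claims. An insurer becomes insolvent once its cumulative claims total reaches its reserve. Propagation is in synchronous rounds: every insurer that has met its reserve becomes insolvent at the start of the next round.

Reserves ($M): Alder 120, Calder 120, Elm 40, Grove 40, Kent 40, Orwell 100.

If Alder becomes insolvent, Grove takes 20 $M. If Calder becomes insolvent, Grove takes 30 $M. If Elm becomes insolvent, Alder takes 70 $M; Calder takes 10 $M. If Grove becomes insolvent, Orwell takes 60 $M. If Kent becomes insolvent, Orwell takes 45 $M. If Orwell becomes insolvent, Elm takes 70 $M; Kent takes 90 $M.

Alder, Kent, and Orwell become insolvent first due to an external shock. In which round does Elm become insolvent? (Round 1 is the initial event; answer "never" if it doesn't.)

Round 1 — Alder, Kent, Orwell become insolvent (initial).
  Elm: +70 → 70 ≥ 40
  Grove: +20 → 20 < 40
Round 2 — Elm becomes insolvent.
  Calder: +10 → 10 < 120
No further insolvencies.

2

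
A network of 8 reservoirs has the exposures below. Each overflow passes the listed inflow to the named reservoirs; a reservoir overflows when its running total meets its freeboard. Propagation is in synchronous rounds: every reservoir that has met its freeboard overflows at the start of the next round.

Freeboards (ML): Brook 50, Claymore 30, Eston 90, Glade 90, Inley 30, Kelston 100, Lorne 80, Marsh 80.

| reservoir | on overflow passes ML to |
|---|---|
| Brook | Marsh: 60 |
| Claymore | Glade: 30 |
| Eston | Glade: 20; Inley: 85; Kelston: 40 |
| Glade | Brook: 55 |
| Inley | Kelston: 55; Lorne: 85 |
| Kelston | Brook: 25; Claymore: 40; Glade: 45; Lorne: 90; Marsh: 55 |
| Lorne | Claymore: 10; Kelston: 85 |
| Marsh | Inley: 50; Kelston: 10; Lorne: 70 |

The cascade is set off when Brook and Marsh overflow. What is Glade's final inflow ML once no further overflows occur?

75

Round 1 — Brook, Marsh overflow (initial).
  Inley: +50 → 50 ≥ 30
  Kelston: +10 → 10 < 100
  Lorne: +70 → 70 < 80
Round 2 — Inley overflows.
  Kelston: +55 → 65 < 100
  Lorne: +85 → 155 ≥ 80
Round 3 — Lorne overflows.
  Claymore: +10 → 10 < 30
  Kelston: +85 → 150 ≥ 100
Round 4 — Kelston overflows.
  Claymore: +40 → 50 ≥ 30
  Glade: +45 → 45 < 90
Round 5 — Claymore overflows.
  Glade: +30 → 75 < 90
No further overflows.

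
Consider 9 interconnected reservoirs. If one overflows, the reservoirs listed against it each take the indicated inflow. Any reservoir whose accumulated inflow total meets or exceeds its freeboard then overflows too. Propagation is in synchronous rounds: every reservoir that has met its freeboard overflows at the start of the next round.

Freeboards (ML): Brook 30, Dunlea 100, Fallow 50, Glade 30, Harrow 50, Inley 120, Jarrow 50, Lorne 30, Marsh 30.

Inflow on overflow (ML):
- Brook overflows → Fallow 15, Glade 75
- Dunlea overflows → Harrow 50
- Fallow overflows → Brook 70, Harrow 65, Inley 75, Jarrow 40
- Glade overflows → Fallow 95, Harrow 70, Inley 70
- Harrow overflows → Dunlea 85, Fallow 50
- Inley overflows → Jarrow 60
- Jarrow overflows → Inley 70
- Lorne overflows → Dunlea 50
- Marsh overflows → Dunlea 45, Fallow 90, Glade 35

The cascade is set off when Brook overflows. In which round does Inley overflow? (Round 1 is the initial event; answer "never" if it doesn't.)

4

Round 1 — Brook overflows (initial).
  Fallow: +15 → 15 < 50
  Glade: +75 → 75 ≥ 30
Round 2 — Glade overflows.
  Fallow: +95 → 110 ≥ 50
  Harrow: +70 → 70 ≥ 50
  Inley: +70 → 70 < 120
Round 3 — Fallow, Harrow overflow.
  Dunlea: +85 → 85 < 100
  Inley: +75 → 145 ≥ 120
  Jarrow: +40 → 40 < 50
Round 4 — Inley overflows.
  Jarrow: +60 → 100 ≥ 50
Round 5 — Jarrow overflows.
No further overflows.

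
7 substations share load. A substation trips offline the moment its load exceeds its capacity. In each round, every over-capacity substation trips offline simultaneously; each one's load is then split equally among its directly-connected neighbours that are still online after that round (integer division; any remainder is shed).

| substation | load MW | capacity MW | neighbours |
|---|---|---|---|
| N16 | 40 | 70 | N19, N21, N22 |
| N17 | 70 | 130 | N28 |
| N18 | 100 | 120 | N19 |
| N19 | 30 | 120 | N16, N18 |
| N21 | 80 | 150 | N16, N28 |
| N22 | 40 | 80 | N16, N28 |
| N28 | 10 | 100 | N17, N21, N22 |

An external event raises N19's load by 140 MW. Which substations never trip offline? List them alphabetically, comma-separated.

N17

Round 1 — N19 at 170 > 120. N19 trips offline.
  N19 sheds 170 MW to N16, N18: 85 each.
    N16: 40+85 = 125 > 70
    N18: 100+85 = 185 > 120
Round 2 — N16, N18 trip offline.
  N16 sheds 125 MW to N21, N22: 62 each (1 lost).
    N21: 80+62 = 142 ≤ 150
    N22: 40+62 = 102 > 80
  N18 sheds 185 MW: no online neighbours, lost.
Round 3 — N22 trips offline.
  N22 sheds 102 MW to N28: 102 each.
    N28: 10+102 = 112 > 100
Round 4 — N28 trips offline.
  N28 sheds 112 MW to N17, N21: 56 each.
    N17: 70+56 = 126 ≤ 130
    N21: 142+56 = 198 > 150
Round 5 — N21 trips offline.
  N21 sheds 198 MW: no online neighbours, lost.
No further trips.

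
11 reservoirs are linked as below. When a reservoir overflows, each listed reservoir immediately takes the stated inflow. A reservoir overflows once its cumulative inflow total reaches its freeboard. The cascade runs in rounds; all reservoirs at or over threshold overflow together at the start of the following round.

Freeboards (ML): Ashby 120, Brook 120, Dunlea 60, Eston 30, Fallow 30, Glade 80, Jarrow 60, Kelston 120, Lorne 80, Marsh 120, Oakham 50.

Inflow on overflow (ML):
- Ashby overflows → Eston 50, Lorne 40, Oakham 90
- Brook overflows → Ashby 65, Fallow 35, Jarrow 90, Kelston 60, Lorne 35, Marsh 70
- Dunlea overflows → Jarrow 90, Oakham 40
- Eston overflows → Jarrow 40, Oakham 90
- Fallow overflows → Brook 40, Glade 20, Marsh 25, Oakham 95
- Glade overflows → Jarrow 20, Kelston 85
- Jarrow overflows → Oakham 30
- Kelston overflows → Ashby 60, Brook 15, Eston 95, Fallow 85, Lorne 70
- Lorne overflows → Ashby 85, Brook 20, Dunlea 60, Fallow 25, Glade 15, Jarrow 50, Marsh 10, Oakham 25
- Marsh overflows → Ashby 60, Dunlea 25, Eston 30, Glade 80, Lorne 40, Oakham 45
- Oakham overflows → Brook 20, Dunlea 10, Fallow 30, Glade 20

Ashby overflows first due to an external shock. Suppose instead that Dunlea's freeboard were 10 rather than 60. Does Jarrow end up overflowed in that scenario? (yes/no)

yes

With Dunlea's freeboard at 10:
Round 1 — Ashby overflows (initial).
  Eston: +50 → 50 ≥ 30
  Lorne: +40 → 40 < 80
  Oakham: +90 → 90 ≥ 50
Round 2 — Eston, Oakham overflow.
  Brook: +20 → 20 < 120
  Dunlea: +10 → 10 ≥ 10
  Fallow: +30 → 30 ≥ 30
  Glade: +20 → 20 < 80
  Jarrow: +40 → 40 < 60
Round 3 — Dunlea, Fallow overflow.
  Brook: +40 → 60 < 120
  Glade: +20 → 40 < 80
  Jarrow: +90 → 130 ≥ 60
  Marsh: +25 → 25 < 120
Round 4 — Jarrow overflows.
No further overflows.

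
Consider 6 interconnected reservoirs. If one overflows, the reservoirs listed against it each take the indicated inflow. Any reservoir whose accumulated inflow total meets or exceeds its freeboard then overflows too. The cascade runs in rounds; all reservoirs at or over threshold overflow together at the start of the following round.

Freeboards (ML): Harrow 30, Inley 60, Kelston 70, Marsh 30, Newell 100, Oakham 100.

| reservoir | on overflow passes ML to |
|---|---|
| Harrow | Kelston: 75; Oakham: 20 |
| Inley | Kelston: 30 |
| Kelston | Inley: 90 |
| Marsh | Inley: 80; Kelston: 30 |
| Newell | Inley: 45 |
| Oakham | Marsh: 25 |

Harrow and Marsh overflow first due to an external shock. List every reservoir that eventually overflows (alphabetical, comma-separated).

Harrow, Inley, Kelston, Marsh

Round 1 — Harrow, Marsh overflow (initial).
  Inley: +80 → 80 ≥ 60
  Kelston: +75+30 → 105 ≥ 70
  Oakham: +20 → 20 < 100
Round 2 — Inley, Kelston overflow.
No further overflows.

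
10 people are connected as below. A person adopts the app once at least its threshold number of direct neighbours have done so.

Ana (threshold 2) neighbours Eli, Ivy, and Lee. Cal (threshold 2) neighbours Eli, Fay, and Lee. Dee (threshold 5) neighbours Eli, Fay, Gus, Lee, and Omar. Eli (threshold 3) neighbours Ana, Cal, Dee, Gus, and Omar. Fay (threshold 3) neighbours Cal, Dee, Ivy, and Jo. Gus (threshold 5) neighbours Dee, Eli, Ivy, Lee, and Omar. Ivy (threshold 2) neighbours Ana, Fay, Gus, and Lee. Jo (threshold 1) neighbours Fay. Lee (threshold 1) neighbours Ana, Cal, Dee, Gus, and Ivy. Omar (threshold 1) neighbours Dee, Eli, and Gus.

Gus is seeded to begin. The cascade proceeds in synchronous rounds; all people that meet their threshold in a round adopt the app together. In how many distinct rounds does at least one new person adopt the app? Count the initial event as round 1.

6

Round 1 — Gus adopts the app (initial).
Round 2 — checking thresholds:
  Dee: 1 of 5 neighbours < 5, below threshold.
  Eli: 1 of 5 neighbours < 3, below threshold.
  Ivy: 1 of 4 neighbours < 2, below threshold.
  Lee: 1 of 5 neighbours ≥ 1, adopts the app.
  Omar: 1 of 3 neighbours ≥ 1, adopts the app.
Round 3 — checking thresholds:
  Ana: 1 of 3 neighbours < 2, below threshold.
  Cal: 1 of 3 neighbours < 2, below threshold.
  Dee: 3 of 5 neighbours < 5, below threshold.
  Eli: 2 of 5 neighbours < 3, below threshold.
  Ivy: 2 of 4 neighbours ≥ 2, adopts the app.
Round 4 — checking thresholds:
  Ana: 2 of 3 neighbours ≥ 2, adopts the app.
  Cal: 1 of 3 neighbours < 2, below threshold.
  Dee: 3 of 5 neighbours < 5, below threshold.
  Eli: 2 of 5 neighbours < 3, below threshold.
  Fay: 1 of 4 neighbours < 3, below threshold.
Round 5 — checking thresholds:
  Cal: 1 of 3 neighbours < 2, below threshold.
  Dee: 3 of 5 neighbours < 5, below threshold.
  Eli: 3 of 5 neighbours ≥ 3, adopts the app.
  Fay: 1 of 4 neighbours < 3, below threshold.
Round 6 — checking thresholds:
  Cal: 2 of 3 neighbours ≥ 2, adopts the app.
  Dee: 4 of 5 neighbours < 5, below threshold.
  Fay: 1 of 4 neighbours < 3, below threshold.
Round 7 — no new adoptions; cascade stops.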